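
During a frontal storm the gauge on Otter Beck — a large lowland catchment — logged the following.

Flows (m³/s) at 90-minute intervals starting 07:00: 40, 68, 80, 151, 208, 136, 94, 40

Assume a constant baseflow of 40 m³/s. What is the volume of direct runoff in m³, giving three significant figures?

Direct-runoff ordinates (Q − Q_b): 0.0, 28.0, 40.0, 111.0, 168.0, 96.0, 54.0, 0.0 m³/s.
ΣQ_DR = 497.0 m³/s.
With Δt = 1.5 h = 5400 s, V = ΣQ_DR · Δt = 497.0 × 5400 = 2.68 × 10^6 m³.

V ≈ 2.68 × 10^6 m³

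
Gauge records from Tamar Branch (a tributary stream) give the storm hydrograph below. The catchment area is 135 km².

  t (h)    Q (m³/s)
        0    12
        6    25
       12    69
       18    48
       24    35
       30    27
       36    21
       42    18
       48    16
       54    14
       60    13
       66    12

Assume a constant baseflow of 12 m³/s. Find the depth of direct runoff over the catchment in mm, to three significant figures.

d ≈ 26.6 mm

Direct runoff: 0.0, 13.0, 57.0, 36.0, 23.0, 15.0, 9.0, 6.0, 4.0, 2.0, 1.0, 0.0 m³/s; ΣQ_DR = 166.0 m³/s.
V = ΣQ_DR · Δt = 166.0 × 21600 s = 3.586 × 10^6 m³.
Over A = 135 km², depth = V / A = 26.6 mm.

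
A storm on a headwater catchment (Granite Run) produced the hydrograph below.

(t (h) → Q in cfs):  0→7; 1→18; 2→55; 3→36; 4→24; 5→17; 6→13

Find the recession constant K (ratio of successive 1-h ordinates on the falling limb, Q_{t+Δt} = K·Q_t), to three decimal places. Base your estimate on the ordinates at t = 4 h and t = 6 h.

K ≈ 0.736

Using the recession-limb readings at t = 4 h and t = 6 h: Q falls from 24 to 13 cfs over 2 intervals.
K = (Q₂/Q₁)^(1/2) = (13/24)^(1/2) = 0.736.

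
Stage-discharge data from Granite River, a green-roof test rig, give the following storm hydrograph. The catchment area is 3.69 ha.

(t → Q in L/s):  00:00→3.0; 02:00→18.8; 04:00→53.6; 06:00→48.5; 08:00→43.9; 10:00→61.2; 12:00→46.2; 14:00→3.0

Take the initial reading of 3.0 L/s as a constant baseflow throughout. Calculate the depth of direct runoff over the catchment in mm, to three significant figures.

Direct runoff: 0.0, 15.8, 50.6, 45.5, 40.9, 58.2, 43.2, 0.0 L/s; ΣQ_DR = 254.2 L/s.
V = ΣQ_DR · Δt = 254.2 × 7200 s = 1.830 × 10^6 L.
Over A = 3.69 ha, depth = V / A = 49.6 mm.

d ≈ 49.6 mm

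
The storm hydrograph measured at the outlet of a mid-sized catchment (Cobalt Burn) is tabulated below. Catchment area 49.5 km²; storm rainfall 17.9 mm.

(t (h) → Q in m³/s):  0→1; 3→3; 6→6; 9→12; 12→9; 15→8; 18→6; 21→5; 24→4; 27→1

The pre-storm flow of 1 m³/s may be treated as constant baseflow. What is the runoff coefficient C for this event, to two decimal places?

C ≈ 0.55

ΣQ_DR = 45.00 m³/s; V = ΣQ_DR·Δt = 4.860 × 10^5 m³.
Runoff depth d = V / A = 9.818 mm.
C = d / P = 9.818 / 17.9 = 0.55.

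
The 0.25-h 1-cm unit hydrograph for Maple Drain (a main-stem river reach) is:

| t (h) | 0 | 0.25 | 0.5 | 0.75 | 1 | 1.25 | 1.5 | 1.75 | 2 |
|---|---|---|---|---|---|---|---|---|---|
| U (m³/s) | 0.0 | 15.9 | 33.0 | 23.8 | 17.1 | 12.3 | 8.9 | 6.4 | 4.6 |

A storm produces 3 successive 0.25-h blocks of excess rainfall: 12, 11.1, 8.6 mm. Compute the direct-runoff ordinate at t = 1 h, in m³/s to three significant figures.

By discrete convolution, Q_j = Σ (P_i / 10 mm) · U_{j−i}.
At t = 1 h (j=4): Q = (12/10)·17.1 + (11.1/10)·23.8 + (8.6/10)·33.0 = 75.3 m³/s.

Q ≈ 75.3 m³/s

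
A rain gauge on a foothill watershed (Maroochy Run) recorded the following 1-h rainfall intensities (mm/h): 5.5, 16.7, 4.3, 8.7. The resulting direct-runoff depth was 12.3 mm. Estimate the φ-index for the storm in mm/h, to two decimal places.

φ ≈ 6.55 mm/h

Only the 2 blocks with intensity above φ contribute runoff: 16.7, 8.7 mm/h.
Σ(I−φ)·Δt = d  ⇒  (16.7+8.7 − 2φ)·1 = 12.3
φ = (25.40 − 12.3/1) / 2 = 6.55 mm/h.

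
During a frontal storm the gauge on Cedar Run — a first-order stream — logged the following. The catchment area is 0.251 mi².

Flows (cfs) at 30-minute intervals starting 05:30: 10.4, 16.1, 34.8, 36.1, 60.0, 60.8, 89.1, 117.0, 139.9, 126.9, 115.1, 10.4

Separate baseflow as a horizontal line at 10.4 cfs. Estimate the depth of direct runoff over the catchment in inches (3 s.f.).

Direct runoff: 0.0, 5.7, 24.4, 25.7, 49.6, 50.4, 78.7, 106.6, 129.5, 116.5, 104.7, 0.0 cfs; ΣQ_DR = 691.8 cfs.
V = ΣQ_DR · Δt = 691.8 × 1800 s = 1.245 × 10^6 ft³.
Over A = 0.251 mi², depth = V / A = 2.14 in.

d ≈ 2.14 in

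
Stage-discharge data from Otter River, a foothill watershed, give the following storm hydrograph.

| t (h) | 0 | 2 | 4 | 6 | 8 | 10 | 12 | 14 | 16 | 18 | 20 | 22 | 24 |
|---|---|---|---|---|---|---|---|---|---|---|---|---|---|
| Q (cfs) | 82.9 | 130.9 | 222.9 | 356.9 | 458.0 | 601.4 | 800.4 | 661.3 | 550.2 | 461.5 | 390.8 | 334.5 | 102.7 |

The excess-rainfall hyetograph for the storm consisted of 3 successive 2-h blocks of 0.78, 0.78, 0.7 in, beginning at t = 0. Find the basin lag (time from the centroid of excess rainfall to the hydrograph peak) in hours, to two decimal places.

t_L ≈ 9.07 h

Centroid of excess rainfall: t_c = Σ P_i·t̄_i / ΣP_i = 2.9292 h (block centres at 1, 3, 5 h).
Hydrograph peak occurs at t = 12 h, so basin lag t_L = 12 − 2.9292 = 9.07 h.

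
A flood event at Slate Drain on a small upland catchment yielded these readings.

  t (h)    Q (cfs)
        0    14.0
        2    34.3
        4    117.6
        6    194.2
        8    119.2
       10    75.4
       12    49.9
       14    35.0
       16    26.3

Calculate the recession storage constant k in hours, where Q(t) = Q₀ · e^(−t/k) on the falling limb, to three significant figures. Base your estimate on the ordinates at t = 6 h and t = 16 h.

On the falling limb, Q drops from 194.2 to 26.3 cfs between t = 6 h and t = 16 h (Δt = 10 h).
k = −Δt / ln(Q₂/Q₁) = −10 / ln(26.3/194.2) = 5.00 h.

k ≈ 5.00 h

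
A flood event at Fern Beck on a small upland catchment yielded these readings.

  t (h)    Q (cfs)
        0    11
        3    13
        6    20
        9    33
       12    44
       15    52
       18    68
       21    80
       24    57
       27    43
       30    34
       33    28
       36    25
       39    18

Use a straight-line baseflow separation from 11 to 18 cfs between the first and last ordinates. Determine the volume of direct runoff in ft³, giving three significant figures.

Direct-runoff ordinates (Q − Q_b): 0.00, 1.46, 7.92, 20.38, 30.85, 38.31, 53.77, 65.23, 41.69, 27.15, 17.62, 11.08, 7.54, 0.00 cfs.
ΣQ_DR = 323.0 cfs.
With Δt = 3 h = 10800 s, V = ΣQ_DR · Δt = 323.0 × 10800 = 3.49 × 10^6 ft³.

V ≈ 3.49 × 10^6 ft³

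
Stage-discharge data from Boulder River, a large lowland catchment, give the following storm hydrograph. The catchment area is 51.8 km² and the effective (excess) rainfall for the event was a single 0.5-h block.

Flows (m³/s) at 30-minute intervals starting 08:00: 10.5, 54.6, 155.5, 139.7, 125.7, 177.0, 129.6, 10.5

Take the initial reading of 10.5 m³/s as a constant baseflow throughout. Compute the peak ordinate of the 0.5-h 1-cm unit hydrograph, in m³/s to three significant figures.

U_p ≈ 66.6 m³/s

Direct runoff: 0.0, 44.1, 145.0, 129.2, 115.2, 166.5, 119.1, 0.0 m³/s; ΣQ_DR = 719.1 m³/s, peak = 166.5 m³/s.
Runoff depth d = ΣQ_DR·Δt / A = 719.1 × 1800 / (51.8 km²) = 24.99 mm.
The 1-cm UH is the DRH scaled by (10 mm)/d, so U_p = 166.5 × 10/24.99 = 66.6 m³/s.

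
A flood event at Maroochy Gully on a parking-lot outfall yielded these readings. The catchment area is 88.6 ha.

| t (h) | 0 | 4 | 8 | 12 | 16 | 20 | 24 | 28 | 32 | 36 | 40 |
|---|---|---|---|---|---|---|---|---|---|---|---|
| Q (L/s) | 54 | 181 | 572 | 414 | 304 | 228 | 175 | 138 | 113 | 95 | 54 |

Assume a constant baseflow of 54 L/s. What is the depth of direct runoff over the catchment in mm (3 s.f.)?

Direct runoff: 0.0, 127.0, 518.0, 360.0, 250.0, 174.0, 121.0, 84.0, 59.0, 41.0, 0.0 L/s; ΣQ_DR = 1734 L/s.
V = ΣQ_DR · Δt = 1734 × 14400 s = 2.497 × 10^7 L.
Over A = 88.6 ha, depth = V / A = 28.2 mm.

d ≈ 28.2 mm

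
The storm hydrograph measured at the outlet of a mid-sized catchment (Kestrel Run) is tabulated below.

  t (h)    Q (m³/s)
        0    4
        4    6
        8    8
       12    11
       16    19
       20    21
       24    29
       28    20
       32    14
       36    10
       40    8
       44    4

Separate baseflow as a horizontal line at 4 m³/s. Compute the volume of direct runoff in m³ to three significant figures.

V ≈ 1.53 × 10^6 m³

Direct-runoff ordinates (Q − Q_b): 0.0, 2.0, 4.0, 7.0, 15.0, 17.0, 25.0, 16.0, 10.0, 6.0, 4.0, 0.0 m³/s.
ΣQ_DR = 106.0 m³/s.
With Δt = 4 h = 14400 s, V = ΣQ_DR · Δt = 106.0 × 14400 = 1.53 × 10^6 m³.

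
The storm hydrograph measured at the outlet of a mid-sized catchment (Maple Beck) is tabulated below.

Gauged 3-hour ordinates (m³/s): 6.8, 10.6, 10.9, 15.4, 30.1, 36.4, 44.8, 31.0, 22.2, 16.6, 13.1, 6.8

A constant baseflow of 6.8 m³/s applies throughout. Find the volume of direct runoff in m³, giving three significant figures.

Direct-runoff ordinates (Q − Q_b): 0.0, 3.8, 4.1, 8.6, 23.3, 29.6, 38.0, 24.2, 15.4, 9.8, 6.3, 0.0 m³/s.
ΣQ_DR = 163.1 m³/s.
With Δt = 3 h = 10800 s, V = ΣQ_DR · Δt = 163.1 × 10800 = 1.76 × 10^6 m³.

V ≈ 1.76 × 10^6 m³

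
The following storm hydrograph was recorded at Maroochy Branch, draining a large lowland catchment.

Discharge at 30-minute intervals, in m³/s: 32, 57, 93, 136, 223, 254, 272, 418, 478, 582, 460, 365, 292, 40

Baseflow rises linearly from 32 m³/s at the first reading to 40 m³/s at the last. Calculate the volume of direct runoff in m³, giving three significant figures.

Direct-runoff ordinates (Q − Q_b): 0.00, 24.38, 59.77, 102.15, 188.54, 218.92, 236.31, 381.69, 441.08, 544.46, 421.85, 326.23, 252.62, 0.00 m³/s.
ΣQ_DR = 3198 m³/s.
With Δt = 0.5 h = 1800 s, V = ΣQ_DR · Δt = 3198 × 1800 = 5.76 × 10^6 m³.

V ≈ 5.76 × 10^6 m³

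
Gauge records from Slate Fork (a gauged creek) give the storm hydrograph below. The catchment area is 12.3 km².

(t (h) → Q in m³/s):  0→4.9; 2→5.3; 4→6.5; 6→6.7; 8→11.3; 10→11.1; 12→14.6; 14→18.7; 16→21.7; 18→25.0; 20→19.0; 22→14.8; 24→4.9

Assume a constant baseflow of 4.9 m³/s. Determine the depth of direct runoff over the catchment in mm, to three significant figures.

Direct runoff: 0.0, 0.4, 1.6, 1.8, 6.4, 6.2, 9.7, 13.8, 16.8, 20.1, 14.1, 9.9, 0.0 m³/s; ΣQ_DR = 100.8 m³/s.
V = ΣQ_DR · Δt = 100.8 × 7200 s = 7.258 × 10^5 m³.
Over A = 12.3 km², depth = V / A = 59.0 mm.

d ≈ 59.0 mm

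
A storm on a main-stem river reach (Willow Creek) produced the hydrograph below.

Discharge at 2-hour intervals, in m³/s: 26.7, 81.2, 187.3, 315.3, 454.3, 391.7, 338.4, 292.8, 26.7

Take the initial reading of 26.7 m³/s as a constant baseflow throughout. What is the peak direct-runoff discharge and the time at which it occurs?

Subtracting baseflow gives direct-runoff ordinates: 0.0, 54.5, 160.6, 288.6, 427.6, 365.0, 311.7, 266.1, 0.0 m³/s.
The maximum is 427.6 m³/s, occurring at the reading for t = 8 h.

Q_p = 427.6 m³/s at t = 8 h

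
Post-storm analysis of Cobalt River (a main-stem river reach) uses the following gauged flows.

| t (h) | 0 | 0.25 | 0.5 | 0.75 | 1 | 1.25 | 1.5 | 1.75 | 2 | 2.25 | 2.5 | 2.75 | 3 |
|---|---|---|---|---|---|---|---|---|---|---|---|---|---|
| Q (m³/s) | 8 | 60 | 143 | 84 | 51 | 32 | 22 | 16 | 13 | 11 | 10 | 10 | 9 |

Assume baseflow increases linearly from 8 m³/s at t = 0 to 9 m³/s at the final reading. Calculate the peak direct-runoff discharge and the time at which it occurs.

Subtracting baseflow gives direct-runoff ordinates: 0.00, 51.92, 134.83, 75.75, 42.67, 23.58, 13.50, 7.42, 4.33, 2.25, 1.17, 1.08, 0.00 m³/s.
The maximum is 134.83 m³/s, occurring at the reading for t = 0.5 h.

Q_p = 134.83 m³/s at t = 0.5 h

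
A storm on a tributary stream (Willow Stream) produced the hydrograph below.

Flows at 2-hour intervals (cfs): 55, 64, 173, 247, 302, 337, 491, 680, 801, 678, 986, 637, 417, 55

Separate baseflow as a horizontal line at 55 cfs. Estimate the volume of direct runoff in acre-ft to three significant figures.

Direct-runoff ordinates (Q − Q_b): 0.0, 9.0, 118.0, 192.0, 247.0, 282.0, 436.0, 625.0, 746.0, 623.0, 931.0, 582.0, 362.0, 0.0 cfs.
ΣQ_DR = 5153 cfs.
With Δt = 2 h = 7200 s, V = ΣQ_DR · Δt = 5153 × 7200 = 3.71 × 10^7 ft³ = 852 acre-ft.

V ≈ 852 acre-ft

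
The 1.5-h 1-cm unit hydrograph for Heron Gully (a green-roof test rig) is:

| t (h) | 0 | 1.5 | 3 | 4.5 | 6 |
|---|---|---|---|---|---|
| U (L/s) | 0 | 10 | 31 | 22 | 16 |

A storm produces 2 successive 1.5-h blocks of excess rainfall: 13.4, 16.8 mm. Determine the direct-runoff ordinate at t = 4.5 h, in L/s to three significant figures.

By discrete convolution, Q_j = Σ (P_i / 10 mm) · U_{j−i}.
At t = 4.5 h (j=3): Q = (13.4/10)·22 + (16.8/10)·31 = 81.6 L/s.

Q ≈ 81.6 L/s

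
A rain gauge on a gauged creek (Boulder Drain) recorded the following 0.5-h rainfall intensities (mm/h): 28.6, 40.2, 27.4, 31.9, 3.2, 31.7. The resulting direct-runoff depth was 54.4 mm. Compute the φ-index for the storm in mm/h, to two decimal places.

Only the 5 blocks with intensity above φ contribute runoff: 28.6, 40.2, 27.4, 31.9, 31.7 mm/h.
Σ(I−φ)·Δt = d  ⇒  (28.6+40.2+27.4+31.9+31.7 − 5φ)·0.5 = 54.4
φ = (159.8 − 54.4/0.5) / 5 = 10.20 mm/h.

φ ≈ 10.20 mm/h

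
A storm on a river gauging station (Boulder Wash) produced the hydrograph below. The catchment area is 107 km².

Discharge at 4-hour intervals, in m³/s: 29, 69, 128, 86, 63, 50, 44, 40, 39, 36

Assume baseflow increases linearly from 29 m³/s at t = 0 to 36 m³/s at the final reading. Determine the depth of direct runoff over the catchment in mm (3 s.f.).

d ≈ 34.9 mm

Direct runoff: 0.00, 39.22, 97.44, 54.67, 30.89, 17.11, 10.33, 5.56, 3.78, 0.00 m³/s; ΣQ_DR = 259.0 m³/s.
V = ΣQ_DR · Δt = 259.0 × 14400 s = 3.730 × 10^6 m³.
Over A = 107 km², depth = V / A = 34.9 mm.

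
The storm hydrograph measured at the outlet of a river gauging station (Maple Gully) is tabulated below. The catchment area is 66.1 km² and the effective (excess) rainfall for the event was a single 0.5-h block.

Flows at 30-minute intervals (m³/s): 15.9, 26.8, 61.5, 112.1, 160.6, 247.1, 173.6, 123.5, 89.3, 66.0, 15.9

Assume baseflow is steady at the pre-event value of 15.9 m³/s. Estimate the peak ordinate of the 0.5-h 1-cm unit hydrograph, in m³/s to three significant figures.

Direct runoff: 0.0, 10.9, 45.6, 96.2, 144.7, 231.2, 157.7, 107.6, 73.4, 50.1, 0.0 m³/s; ΣQ_DR = 917.4 m³/s, peak = 231.2 m³/s.
Runoff depth d = ΣQ_DR·Δt / A = 917.4 × 1800 / (66.1 km²) = 24.98 mm.
The 1-cm UH is the DRH scaled by (10 mm)/d, so U_p = 231.2 × 10/24.98 = 92.5 m³/s.

U_p ≈ 92.5 m³/s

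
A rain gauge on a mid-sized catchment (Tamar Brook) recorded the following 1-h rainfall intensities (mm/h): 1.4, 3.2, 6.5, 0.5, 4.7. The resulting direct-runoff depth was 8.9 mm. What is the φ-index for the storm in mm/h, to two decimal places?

φ ≈ 1.83 mm/h

Only the 3 blocks with intensity above φ contribute runoff: 3.2, 6.5, 4.7 mm/h.
Σ(I−φ)·Δt = d  ⇒  (3.2+6.5+4.7 − 3φ)·1 = 8.9
φ = (14.40 − 8.9/1) / 3 = 1.83 mm/h.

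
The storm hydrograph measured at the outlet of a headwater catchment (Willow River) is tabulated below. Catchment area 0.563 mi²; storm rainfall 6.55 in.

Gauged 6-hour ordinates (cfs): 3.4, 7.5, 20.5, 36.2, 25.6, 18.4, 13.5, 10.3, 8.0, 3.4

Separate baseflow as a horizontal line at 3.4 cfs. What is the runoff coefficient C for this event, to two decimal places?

ΣQ_DR = 112.8 cfs; V = ΣQ_DR·Δt = 2.436 × 10^6 ft³.
Runoff depth d = V / A = 1.863 in.
C = d / P = 1.863 / 6.55 = 0.28.

C ≈ 0.28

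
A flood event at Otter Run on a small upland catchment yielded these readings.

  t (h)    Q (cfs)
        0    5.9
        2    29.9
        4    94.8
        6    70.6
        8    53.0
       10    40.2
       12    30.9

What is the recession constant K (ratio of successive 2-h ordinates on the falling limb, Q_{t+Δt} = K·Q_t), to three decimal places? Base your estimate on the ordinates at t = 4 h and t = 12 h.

K ≈ 0.756

Using the recession-limb readings at t = 4 h and t = 12 h: Q falls from 94.8 to 30.9 cfs over 4 intervals.
K = (Q₂/Q₁)^(1/4) = (30.9/94.8)^(1/4) = 0.756.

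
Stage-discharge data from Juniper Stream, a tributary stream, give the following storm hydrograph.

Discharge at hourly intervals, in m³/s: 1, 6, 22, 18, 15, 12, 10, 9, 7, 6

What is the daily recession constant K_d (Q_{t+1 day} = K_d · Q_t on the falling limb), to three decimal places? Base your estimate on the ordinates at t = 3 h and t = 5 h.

K_d ≈ 0.008

Between t = 3 h and t = 5 h the flow falls from 18 to 12 m³/s over 2×1 h = 2 h.
Per-interval ratio K = (12/18)^(1/2) = 0.8165; K_d = K^(24/1) = 0.008.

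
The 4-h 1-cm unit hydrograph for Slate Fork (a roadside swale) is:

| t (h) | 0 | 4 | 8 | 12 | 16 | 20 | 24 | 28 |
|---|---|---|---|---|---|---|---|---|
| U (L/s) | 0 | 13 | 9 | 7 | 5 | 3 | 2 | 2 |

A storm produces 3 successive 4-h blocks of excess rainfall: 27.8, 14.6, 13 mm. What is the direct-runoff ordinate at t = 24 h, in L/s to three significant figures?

By discrete convolution, Q_j = Σ (P_i / 10 mm) · U_{j−i}.
At t = 24 h (j=6): Q = (27.8/10)·2 + (14.6/10)·3 + (13/10)·5 = 16.4 L/s.

Q ≈ 16.4 L/s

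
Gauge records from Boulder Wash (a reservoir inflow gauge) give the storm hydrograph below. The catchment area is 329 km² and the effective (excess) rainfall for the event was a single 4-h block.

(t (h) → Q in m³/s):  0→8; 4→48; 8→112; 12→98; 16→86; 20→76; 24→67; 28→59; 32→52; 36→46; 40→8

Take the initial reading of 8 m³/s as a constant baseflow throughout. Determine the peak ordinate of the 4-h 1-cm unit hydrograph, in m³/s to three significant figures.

Direct runoff: 0.0, 40.0, 104.0, 90.0, 78.0, 68.0, 59.0, 51.0, 44.0, 38.0, 0.0 m³/s; ΣQ_DR = 572.0 m³/s, peak = 104.0 m³/s.
Runoff depth d = ΣQ_DR·Δt / A = 572.0 × 14400 / (329 km²) = 25.04 mm.
The 1-cm UH is the DRH scaled by (10 mm)/d, so U_p = 104.0 × 10/25.04 = 41.5 m³/s.

U_p ≈ 41.5 m³/s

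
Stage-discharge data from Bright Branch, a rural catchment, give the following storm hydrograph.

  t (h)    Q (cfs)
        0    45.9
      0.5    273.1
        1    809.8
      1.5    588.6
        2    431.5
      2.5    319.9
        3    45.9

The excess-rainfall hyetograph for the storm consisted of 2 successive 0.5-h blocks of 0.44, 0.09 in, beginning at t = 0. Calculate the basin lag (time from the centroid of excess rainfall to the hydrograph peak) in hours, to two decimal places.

t_L ≈ 0.67 h

Centroid of excess rainfall: t_c = Σ P_i·t̄_i / ΣP_i = 0.3349 h (block centres at 0.25, 0.75 h).
Hydrograph peak occurs at t = 1 h, so basin lag t_L = 1 − 0.3349 = 0.67 h.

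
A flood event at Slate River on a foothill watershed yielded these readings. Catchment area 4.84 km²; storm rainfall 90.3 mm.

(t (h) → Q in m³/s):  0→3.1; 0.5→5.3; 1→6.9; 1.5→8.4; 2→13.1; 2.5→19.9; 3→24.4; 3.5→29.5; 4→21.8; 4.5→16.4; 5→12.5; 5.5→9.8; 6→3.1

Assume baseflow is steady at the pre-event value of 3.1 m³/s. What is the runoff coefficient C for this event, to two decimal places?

ΣQ_DR = 133.9 m³/s; V = ΣQ_DR·Δt = 2.410 × 10^5 m³.
Runoff depth d = V / A = 49.80 mm.
C = d / P = 49.80 / 90.3 = 0.55.

C ≈ 0.55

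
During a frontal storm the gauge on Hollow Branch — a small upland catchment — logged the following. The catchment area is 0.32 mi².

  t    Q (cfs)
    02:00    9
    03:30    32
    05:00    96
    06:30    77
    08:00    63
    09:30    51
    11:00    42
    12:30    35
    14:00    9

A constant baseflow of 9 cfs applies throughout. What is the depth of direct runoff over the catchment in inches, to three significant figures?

Direct runoff: 0.0, 23.0, 87.0, 68.0, 54.0, 42.0, 33.0, 26.0, 0.0 cfs; ΣQ_DR = 333.0 cfs.
V = ΣQ_DR · Δt = 333.0 × 5400 s = 1.798 × 10^6 ft³.
Over A = 0.32 mi², depth = V / A = 2.42 in.

d ≈ 2.42 in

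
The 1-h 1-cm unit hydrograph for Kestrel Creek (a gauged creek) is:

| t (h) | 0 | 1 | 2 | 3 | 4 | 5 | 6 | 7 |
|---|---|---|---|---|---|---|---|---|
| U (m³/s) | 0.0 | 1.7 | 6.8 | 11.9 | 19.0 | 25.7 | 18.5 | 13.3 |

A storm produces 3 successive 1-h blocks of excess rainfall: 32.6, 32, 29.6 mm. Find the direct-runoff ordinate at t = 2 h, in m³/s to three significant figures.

By discrete convolution, Q_j = Σ (P_i / 10 mm) · U_{j−i}.
At t = 2 h (j=2): Q = (32.6/10)·6.8 + (32/10)·1.7 + (29.6/10)·0.0 = 27.6 m³/s.

Q ≈ 27.6 m³/s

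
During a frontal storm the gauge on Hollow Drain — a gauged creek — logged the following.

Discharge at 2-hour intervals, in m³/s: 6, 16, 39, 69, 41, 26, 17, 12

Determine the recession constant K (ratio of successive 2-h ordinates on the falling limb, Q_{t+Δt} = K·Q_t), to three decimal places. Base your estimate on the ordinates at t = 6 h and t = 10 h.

K ≈ 0.614

Using the recession-limb readings at t = 6 h and t = 10 h: Q falls from 69 to 26 m³/s over 2 intervals.
K = (Q₂/Q₁)^(1/2) = (26/69)^(1/2) = 0.614.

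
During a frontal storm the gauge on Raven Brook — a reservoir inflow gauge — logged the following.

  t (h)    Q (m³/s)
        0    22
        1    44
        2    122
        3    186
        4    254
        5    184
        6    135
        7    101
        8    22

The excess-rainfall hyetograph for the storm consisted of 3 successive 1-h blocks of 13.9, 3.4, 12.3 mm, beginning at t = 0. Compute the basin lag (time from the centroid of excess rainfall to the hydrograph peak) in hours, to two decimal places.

t_L ≈ 2.55 h

Centroid of excess rainfall: t_c = Σ P_i·t̄_i / ΣP_i = 1.4459 h (block centres at 0.5, 1.5, 2.5 h).
Hydrograph peak occurs at t = 4 h, so basin lag t_L = 4 − 1.4459 = 2.55 h.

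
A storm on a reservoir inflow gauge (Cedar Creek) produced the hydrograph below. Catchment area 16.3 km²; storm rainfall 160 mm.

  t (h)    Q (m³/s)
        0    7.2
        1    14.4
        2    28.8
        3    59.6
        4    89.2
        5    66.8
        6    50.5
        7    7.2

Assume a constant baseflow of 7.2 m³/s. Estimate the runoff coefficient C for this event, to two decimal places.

C ≈ 0.37

ΣQ_DR = 266.1 m³/s; V = ΣQ_DR·Δt = 9.580 × 10^5 m³.
Runoff depth d = V / A = 58.77 mm.
C = d / P = 58.77 / 160 = 0.37.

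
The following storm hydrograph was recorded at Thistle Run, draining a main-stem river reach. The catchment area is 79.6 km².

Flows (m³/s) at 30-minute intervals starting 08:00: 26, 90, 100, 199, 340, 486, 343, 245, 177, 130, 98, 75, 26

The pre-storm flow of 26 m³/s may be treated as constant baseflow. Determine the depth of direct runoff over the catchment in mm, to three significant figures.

d ≈ 45.2 mm

Direct runoff: 0.0, 64.0, 74.0, 173.0, 314.0, 460.0, 317.0, 219.0, 151.0, 104.0, 72.0, 49.0, 0.0 m³/s; ΣQ_DR = 1997 m³/s.
V = ΣQ_DR · Δt = 1997 × 1800 s = 3.595 × 10^6 m³.
Over A = 79.6 km², depth = V / A = 45.2 mm.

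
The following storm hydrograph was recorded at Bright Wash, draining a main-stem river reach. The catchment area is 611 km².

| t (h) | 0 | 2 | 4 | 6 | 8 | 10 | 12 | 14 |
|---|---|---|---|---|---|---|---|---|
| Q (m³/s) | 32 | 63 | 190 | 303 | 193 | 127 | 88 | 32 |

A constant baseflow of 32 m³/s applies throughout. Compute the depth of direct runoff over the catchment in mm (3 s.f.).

Direct runoff: 0.0, 31.0, 158.0, 271.0, 161.0, 95.0, 56.0, 0.0 m³/s; ΣQ_DR = 772.0 m³/s.
V = ΣQ_DR · Δt = 772.0 × 7200 s = 5.558 × 10^6 m³.
Over A = 611 km², depth = V / A = 9.10 mm.

d ≈ 9.10 mm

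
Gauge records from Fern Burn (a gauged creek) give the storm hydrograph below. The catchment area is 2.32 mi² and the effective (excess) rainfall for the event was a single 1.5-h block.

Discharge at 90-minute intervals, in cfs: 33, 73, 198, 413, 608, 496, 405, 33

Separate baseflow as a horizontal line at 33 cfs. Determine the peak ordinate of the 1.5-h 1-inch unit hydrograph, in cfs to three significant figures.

U_p ≈ 288 cfs

Direct runoff: 0.0, 40.0, 165.0, 380.0, 575.0, 463.0, 372.0, 0.0 cfs; ΣQ_DR = 1995 cfs, peak = 575.0 cfs.
Runoff depth d = ΣQ_DR·Δt / A = 1995 × 5400 / (2.32 mi²) = 1.999 in.
The 1-inch UH is the DRH scaled by (1 in)/d, so U_p = 575.0 × 1/1.999 = 288 cfs.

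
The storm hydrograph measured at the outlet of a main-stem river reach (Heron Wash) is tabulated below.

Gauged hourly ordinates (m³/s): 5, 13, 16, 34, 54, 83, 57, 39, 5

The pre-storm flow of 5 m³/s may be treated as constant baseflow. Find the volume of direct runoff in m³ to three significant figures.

V ≈ 9.40 × 10^5 m³

Direct-runoff ordinates (Q − Q_b): 0.0, 8.0, 11.0, 29.0, 49.0, 78.0, 52.0, 34.0, 0.0 m³/s.
ΣQ_DR = 261.0 m³/s.
With Δt = 1 h = 3600 s, V = ΣQ_DR · Δt = 261.0 × 3600 = 9.40 × 10^5 m³.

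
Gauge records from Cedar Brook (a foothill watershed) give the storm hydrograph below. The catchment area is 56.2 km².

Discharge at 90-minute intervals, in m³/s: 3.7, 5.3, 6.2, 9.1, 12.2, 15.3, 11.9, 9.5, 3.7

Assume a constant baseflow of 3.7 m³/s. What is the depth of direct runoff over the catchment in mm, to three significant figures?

d ≈ 4.19 mm

Direct runoff: 0.0, 1.6, 2.5, 5.4, 8.5, 11.6, 8.2, 5.8, 0.0 m³/s; ΣQ_DR = 43.60 m³/s.
V = ΣQ_DR · Δt = 43.60 × 5400 s = 2.354 × 10^5 m³.
Over A = 56.2 km², depth = V / A = 4.19 mm.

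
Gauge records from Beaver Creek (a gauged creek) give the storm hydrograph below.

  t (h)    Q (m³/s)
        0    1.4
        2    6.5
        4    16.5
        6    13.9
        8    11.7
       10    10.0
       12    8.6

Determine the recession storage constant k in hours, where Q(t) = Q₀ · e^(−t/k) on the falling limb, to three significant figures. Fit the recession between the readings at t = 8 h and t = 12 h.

k ≈ 13.0 h

On the falling limb, Q drops from 11.7 to 8.6 m³/s between t = 8 h and t = 12 h (Δt = 4 h).
k = −Δt / ln(Q₂/Q₁) = −4 / ln(8.6/11.7) = 13.0 h.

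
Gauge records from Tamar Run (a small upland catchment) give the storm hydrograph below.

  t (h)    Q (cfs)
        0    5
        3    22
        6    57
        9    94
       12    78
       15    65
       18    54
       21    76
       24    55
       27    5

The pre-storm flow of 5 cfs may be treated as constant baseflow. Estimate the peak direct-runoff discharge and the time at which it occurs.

Subtracting baseflow gives direct-runoff ordinates: 0.0, 17.0, 52.0, 89.0, 73.0, 60.0, 49.0, 71.0, 50.0, 0.0 cfs.
The maximum is 89.0 cfs, occurring at the reading for t = 9 h.

Q_p = 89.0 cfs at t = 9 h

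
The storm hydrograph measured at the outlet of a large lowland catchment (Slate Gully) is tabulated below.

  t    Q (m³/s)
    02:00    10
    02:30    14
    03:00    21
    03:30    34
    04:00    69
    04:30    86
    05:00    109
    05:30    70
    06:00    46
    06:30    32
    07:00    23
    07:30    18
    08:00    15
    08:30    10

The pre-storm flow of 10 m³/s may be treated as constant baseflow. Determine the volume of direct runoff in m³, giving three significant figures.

Direct-runoff ordinates (Q − Q_b): 0.0, 4.0, 11.0, 24.0, 59.0, 76.0, 99.0, 60.0, 36.0, 22.0, 13.0, 8.0, 5.0, 0.0 m³/s.
ΣQ_DR = 417.0 m³/s.
With Δt = 0.5 h = 1800 s, V = ΣQ_DR · Δt = 417.0 × 1800 = 7.51 × 10^5 m³.

V ≈ 7.51 × 10^5 m³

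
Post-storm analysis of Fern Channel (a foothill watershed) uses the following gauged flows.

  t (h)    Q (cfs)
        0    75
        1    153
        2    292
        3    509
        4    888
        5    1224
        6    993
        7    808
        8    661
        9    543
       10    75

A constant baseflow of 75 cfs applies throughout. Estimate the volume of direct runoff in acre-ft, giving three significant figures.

Direct-runoff ordinates (Q − Q_b): 0.0, 78.0, 217.0, 434.0, 813.0, 1149.0, 918.0, 733.0, 586.0, 468.0, 0.0 cfs.
ΣQ_DR = 5396 cfs.
With Δt = 1 h = 3600 s, V = ΣQ_DR · Δt = 5396 × 3600 = 1.94 × 10^7 ft³ = 446 acre-ft.

V ≈ 446 acre-ft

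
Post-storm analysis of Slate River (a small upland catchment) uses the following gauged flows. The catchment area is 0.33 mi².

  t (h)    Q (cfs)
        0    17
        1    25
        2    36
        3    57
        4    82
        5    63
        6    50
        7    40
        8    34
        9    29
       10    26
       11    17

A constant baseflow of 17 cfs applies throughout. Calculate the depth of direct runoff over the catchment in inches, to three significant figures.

d ≈ 1.28 in

Direct runoff: 0.0, 8.0, 19.0, 40.0, 65.0, 46.0, 33.0, 23.0, 17.0, 12.0, 9.0, 0.0 cfs; ΣQ_DR = 272.0 cfs.
V = ΣQ_DR · Δt = 272.0 × 3600 s = 9.792 × 10^5 ft³.
Over A = 0.33 mi², depth = V / A = 1.28 in.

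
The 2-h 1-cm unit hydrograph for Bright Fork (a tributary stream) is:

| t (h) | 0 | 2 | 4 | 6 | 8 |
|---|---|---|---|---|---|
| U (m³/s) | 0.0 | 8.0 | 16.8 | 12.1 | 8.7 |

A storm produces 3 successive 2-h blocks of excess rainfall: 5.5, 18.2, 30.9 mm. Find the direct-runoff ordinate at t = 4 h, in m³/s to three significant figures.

Q ≈ 23.8 m³/s

By discrete convolution, Q_j = Σ (P_i / 10 mm) · U_{j−i}.
At t = 4 h (j=2): Q = (5.5/10)·16.8 + (18.2/10)·8.0 + (30.9/10)·0.0 = 23.8 m³/s.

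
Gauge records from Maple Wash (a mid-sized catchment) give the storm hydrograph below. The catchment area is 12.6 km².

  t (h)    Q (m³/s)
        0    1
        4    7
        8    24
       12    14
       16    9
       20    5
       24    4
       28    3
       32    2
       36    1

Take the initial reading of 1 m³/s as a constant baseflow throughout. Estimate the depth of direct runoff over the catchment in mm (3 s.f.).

Direct runoff: 0.0, 6.0, 23.0, 13.0, 8.0, 4.0, 3.0, 2.0, 1.0, 0.0 m³/s; ΣQ_DR = 60.00 m³/s.
V = ΣQ_DR · Δt = 60.00 × 14400 s = 8.640 × 10^5 m³.
Over A = 12.6 km², depth = V / A = 68.6 mm.

d ≈ 68.6 mm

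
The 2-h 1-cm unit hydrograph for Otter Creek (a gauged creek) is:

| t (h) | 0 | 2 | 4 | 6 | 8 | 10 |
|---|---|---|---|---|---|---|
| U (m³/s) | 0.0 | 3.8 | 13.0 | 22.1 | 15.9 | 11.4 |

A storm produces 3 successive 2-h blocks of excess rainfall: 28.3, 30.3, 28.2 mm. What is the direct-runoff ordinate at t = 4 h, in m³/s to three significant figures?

Q ≈ 48.3 m³/s

By discrete convolution, Q_j = Σ (P_i / 10 mm) · U_{j−i}.
At t = 4 h (j=2): Q = (28.3/10)·13.0 + (30.3/10)·3.8 + (28.2/10)·0.0 = 48.3 m³/s.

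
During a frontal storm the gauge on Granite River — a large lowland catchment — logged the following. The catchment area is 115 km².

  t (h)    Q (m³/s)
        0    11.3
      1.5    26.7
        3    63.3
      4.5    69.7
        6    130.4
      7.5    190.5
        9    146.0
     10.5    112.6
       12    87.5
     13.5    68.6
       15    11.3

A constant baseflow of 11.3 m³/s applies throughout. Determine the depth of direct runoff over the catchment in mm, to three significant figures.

Direct runoff: 0.0, 15.4, 52.0, 58.4, 119.1, 179.2, 134.7, 101.3, 76.2, 57.3, 0.0 m³/s; ΣQ_DR = 793.6 m³/s.
V = ΣQ_DR · Δt = 793.6 × 5400 s = 4.285 × 10^6 m³.
Over A = 115 km², depth = V / A = 37.3 mm.

d ≈ 37.3 mm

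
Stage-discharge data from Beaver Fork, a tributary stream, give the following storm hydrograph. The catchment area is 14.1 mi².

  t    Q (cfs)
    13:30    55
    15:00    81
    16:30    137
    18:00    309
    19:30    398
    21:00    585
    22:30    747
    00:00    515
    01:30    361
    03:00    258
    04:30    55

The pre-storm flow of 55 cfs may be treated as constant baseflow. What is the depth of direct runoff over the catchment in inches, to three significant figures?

d ≈ 0.477 in

Direct runoff: 0.0, 26.0, 82.0, 254.0, 343.0, 530.0, 692.0, 460.0, 306.0, 203.0, 0.0 cfs; ΣQ_DR = 2896 cfs.
V = ΣQ_DR · Δt = 2896 × 5400 s = 1.564 × 10^7 ft³.
Over A = 14.1 mi², depth = V / A = 0.477 in.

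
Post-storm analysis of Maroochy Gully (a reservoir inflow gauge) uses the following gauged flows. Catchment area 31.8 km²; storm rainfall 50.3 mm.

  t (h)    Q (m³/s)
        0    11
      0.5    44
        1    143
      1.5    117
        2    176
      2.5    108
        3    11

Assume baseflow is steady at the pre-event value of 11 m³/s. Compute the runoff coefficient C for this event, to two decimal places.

ΣQ_DR = 533.0 m³/s; V = ΣQ_DR·Δt = 9.594 × 10^5 m³.
Runoff depth d = V / A = 30.17 mm.
C = d / P = 30.17 / 50.3 = 0.60.

C ≈ 0.60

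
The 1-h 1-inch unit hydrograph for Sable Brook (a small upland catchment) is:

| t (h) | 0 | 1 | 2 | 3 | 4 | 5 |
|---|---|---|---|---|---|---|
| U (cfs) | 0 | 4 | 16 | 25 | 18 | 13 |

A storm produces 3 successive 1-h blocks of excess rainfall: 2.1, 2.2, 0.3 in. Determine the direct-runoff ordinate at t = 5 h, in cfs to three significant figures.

By discrete convolution, Q_j = Σ (P_i / 1 in) · U_{j−i}.
At t = 5 h (j=5): Q = (2.1/1)·13 + (2.2/1)·18 + (0.3/1)·25 = 74.4 cfs.

Q ≈ 74.4 cfs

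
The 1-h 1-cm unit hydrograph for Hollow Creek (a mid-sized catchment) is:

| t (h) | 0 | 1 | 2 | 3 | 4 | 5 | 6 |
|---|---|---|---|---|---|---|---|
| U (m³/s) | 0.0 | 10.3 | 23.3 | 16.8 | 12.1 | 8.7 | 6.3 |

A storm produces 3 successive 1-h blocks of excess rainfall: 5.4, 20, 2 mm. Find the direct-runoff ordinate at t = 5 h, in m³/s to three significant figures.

Q ≈ 32.3 m³/s

By discrete convolution, Q_j = Σ (P_i / 10 mm) · U_{j−i}.
At t = 5 h (j=5): Q = (5.4/10)·8.7 + (20/10)·12.1 + (2/10)·16.8 = 32.3 m³/s.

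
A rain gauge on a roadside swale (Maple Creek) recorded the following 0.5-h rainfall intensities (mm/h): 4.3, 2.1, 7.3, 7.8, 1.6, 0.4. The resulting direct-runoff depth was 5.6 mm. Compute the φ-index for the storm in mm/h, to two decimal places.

φ ≈ 2.73 mm/h

Only the 3 blocks with intensity above φ contribute runoff: 4.3, 7.3, 7.8 mm/h.
Σ(I−φ)·Δt = d  ⇒  (4.3+7.3+7.8 − 3φ)·0.5 = 5.6
φ = (19.40 − 5.6/0.5) / 3 = 2.73 mm/h.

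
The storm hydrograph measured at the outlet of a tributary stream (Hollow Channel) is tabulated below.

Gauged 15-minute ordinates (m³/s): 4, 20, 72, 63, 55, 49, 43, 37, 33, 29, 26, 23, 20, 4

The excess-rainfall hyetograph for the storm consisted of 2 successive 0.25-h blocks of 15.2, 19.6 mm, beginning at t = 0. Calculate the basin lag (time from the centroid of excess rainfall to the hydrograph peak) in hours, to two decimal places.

Centroid of excess rainfall: t_c = Σ P_i·t̄_i / ΣP_i = 0.2658 h (block centres at 0.125, 0.375 h).
Hydrograph peak occurs at t = 0.5 h, so basin lag t_L = 0.5 − 0.2658 = 0.23 h.

t_L ≈ 0.23 h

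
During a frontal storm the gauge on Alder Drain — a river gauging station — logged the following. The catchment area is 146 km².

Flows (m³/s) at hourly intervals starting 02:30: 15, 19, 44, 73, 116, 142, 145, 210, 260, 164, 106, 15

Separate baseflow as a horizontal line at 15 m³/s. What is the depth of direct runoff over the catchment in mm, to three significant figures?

d ≈ 27.8 mm

Direct runoff: 0.0, 4.0, 29.0, 58.0, 101.0, 127.0, 130.0, 195.0, 245.0, 149.0, 91.0, 0.0 m³/s; ΣQ_DR = 1129 m³/s.
V = ΣQ_DR · Δt = 1129 × 3600 s = 4.064 × 10^6 m³.
Over A = 146 km², depth = V / A = 27.8 mm.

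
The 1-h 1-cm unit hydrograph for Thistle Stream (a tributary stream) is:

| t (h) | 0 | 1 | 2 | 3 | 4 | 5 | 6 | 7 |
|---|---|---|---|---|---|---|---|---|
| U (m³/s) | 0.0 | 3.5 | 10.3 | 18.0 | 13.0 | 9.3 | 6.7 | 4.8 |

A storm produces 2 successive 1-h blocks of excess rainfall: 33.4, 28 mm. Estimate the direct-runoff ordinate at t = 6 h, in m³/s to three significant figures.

Q ≈ 48.4 m³/s

By discrete convolution, Q_j = Σ (P_i / 10 mm) · U_{j−i}.
At t = 6 h (j=6): Q = (33.4/10)·6.7 + (28/10)·9.3 = 48.4 m³/s.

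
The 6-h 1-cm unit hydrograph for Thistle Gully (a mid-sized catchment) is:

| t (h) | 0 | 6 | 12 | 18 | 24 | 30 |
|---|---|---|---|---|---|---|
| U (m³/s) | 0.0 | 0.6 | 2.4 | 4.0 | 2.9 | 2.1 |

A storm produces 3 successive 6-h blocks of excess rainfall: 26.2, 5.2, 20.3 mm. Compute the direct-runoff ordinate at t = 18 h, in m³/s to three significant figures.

Q ≈ 12.9 m³/s

By discrete convolution, Q_j = Σ (P_i / 10 mm) · U_{j−i}.
At t = 18 h (j=3): Q = (26.2/10)·4.0 + (5.2/10)·2.4 + (20.3/10)·0.6 = 12.9 m³/s.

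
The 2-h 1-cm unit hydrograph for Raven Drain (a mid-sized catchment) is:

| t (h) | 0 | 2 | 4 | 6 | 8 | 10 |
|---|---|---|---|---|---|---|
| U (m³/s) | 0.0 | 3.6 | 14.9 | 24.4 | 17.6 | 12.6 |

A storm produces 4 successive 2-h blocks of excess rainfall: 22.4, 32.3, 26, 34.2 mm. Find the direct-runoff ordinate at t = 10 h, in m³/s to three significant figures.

By discrete convolution, Q_j = Σ (P_i / 10 mm) · U_{j−i}.
At t = 10 h (j=5): Q = (22.4/10)·12.6 + (32.3/10)·17.6 + (26/10)·24.4 + (34.2/10)·14.9 = 199 m³/s.

Q ≈ 199 m³/s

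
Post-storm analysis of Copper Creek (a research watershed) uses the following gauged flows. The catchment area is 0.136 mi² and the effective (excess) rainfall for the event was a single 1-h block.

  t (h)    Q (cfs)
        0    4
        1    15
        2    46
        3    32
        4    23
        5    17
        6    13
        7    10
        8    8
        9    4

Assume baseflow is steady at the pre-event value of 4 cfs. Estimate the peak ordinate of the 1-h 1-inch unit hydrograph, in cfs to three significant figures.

U_p ≈ 27.9 cfs

Direct runoff: 0.0, 11.0, 42.0, 28.0, 19.0, 13.0, 9.0, 6.0, 4.0, 0.0 cfs; ΣQ_DR = 132.0 cfs, peak = 42.0 cfs.
Runoff depth d = ΣQ_DR·Δt / A = 132.0 × 3600 / (0.136 mi²) = 1.504 in.
The 1-inch UH is the DRH scaled by (1 in)/d, so U_p = 42.0 × 1/1.504 = 27.9 cfs.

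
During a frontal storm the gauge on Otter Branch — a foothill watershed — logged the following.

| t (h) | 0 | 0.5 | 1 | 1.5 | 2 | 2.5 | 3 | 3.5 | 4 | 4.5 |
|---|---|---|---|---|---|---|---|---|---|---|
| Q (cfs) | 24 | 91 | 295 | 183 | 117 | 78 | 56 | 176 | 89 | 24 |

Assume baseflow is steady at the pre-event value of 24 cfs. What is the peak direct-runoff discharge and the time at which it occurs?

Subtracting baseflow gives direct-runoff ordinates: 0.0, 67.0, 271.0, 159.0, 93.0, 54.0, 32.0, 152.0, 65.0, 0.0 cfs.
The maximum is 271.0 cfs, occurring at the reading for t = 1 h.

Q_p = 271.0 cfs at t = 1 h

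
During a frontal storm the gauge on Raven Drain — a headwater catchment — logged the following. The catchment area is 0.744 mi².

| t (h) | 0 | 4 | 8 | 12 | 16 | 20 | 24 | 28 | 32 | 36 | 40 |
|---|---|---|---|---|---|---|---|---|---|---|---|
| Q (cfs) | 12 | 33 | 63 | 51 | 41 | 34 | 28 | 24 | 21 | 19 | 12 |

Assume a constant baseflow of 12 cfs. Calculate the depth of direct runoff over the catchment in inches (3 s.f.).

d ≈ 1.72 in

Direct runoff: 0.0, 21.0, 51.0, 39.0, 29.0, 22.0, 16.0, 12.0, 9.0, 7.0, 0.0 cfs; ΣQ_DR = 206.0 cfs.
V = ΣQ_DR · Δt = 206.0 × 14400 s = 2.966 × 10^6 ft³.
Over A = 0.744 mi², depth = V / A = 1.72 in.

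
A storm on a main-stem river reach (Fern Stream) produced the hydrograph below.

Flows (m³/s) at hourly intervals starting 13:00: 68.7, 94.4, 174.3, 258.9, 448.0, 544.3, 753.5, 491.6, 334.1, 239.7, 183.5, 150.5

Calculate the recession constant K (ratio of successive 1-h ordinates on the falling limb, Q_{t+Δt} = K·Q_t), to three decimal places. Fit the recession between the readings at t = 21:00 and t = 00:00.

Using the recession-limb readings at t = 21:00 and t = 00:00: Q falls from 334.1 to 150.5 m³/s over 3 intervals.
K = (Q₂/Q₁)^(1/3) = (150.5/334.1)^(1/3) = 0.767.

K ≈ 0.767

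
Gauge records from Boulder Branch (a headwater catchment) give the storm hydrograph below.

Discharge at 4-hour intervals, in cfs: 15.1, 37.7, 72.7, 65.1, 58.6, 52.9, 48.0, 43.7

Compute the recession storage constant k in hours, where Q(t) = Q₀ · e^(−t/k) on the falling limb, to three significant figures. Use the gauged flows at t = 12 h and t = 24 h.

k ≈ 39.4 h

On the falling limb, Q drops from 65.1 to 48.0 cfs between t = 12 h and t = 24 h (Δt = 12 h).
k = −Δt / ln(Q₂/Q₁) = −12 / ln(48.0/65.1) = 39.4 h.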